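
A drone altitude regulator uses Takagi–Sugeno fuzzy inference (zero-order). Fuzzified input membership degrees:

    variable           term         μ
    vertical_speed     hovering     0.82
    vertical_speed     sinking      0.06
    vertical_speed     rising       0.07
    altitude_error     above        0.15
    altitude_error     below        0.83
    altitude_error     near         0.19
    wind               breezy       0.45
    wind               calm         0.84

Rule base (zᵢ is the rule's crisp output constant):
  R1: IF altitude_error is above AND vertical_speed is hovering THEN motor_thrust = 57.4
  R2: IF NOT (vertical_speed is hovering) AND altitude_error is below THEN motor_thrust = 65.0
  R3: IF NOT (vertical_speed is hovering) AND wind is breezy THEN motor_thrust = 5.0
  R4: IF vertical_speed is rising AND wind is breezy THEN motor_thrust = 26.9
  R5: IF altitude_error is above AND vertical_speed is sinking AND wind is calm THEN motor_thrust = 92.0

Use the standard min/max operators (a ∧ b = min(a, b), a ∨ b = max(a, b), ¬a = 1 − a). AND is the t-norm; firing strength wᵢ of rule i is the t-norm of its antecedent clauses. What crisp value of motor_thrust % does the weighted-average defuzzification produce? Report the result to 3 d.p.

44.708

R1 (z=57.4): above=0.15, hovering=0.82; AND[min(a, b)] → w = 0.15
R2 (z=65.0): ¬hovering=1−0.82=0.18, below=0.83; AND[min(a, b)] → w = 0.18
R3 (z=5.0): ¬hovering=1−0.82=0.18, breezy=0.45; AND[min(a, b)] → w = 0.18
R4 (z=26.9): rising=0.07, breezy=0.45; AND[min(a, b)] → w = 0.07
R5 (z=92.0): above=0.15, sinking=0.06, calm=0.84; AND[min(a, b)] → w = 0.06
Weighted average = (0.15·57.4 + 0.18·65.0 + 0.18·5.0 + 0.07·26.9 + 0.06·92.0) / (0.15 + 0.18 + 0.18 + 0.07 + 0.06)
  = 28.6130 / 0.6400 = 44.708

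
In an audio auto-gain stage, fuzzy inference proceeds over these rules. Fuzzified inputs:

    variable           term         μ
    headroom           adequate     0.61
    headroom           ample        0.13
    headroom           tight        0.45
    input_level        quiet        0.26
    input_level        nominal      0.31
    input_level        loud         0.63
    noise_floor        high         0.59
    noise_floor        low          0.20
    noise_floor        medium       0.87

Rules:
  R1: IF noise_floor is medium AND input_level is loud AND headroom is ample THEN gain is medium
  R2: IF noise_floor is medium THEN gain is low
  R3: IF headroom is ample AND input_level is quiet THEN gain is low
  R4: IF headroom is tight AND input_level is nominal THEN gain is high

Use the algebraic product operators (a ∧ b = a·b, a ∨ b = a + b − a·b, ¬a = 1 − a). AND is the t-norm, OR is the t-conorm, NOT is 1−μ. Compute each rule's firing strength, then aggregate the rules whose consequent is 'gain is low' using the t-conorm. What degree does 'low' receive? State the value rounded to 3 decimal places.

R1: medium=0.87, loud=0.63, ample=0.13; AND[a·b] → w = 0.0713
R2: medium=0.87 → w = 0.8700
R3: ample=0.13, quiet=0.26; AND[a·b] → w = 0.0338
R4: tight=0.45, nominal=0.31; AND[a·b] → w = 0.1395
Rules with consequent 'low': {R2, R3} → strengths 0.8700, 0.0338
Aggregate via t-conorm [a + b − a·b]: 0.8744

0.874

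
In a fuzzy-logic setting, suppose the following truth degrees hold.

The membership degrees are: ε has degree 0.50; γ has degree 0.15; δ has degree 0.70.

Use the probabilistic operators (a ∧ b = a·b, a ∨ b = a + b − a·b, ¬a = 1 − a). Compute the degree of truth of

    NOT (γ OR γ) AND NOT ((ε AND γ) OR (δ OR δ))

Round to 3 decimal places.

0.060

γ OR γ = a + b − a·b on (0.1500, 0.1500) = 0.2775
NOT (γ OR γ) = 1 − 0.2775 = 0.7225
ε AND γ = a·b on (0.5000, 0.1500) = 0.0750
δ OR δ = a + b − a·b on (0.7000, 0.7000) = 0.9100
(ε AND γ) OR (δ OR δ) = a + b − a·b on (0.0750, 0.9100) = 0.9167
NOT ((ε AND γ) OR (δ OR δ)) = 1 − 0.9167 = 0.0833
NOT (γ OR γ) AND NOT ((ε AND γ) OR (δ OR δ)) = a·b on (0.7225, 0.0833) = 0.0601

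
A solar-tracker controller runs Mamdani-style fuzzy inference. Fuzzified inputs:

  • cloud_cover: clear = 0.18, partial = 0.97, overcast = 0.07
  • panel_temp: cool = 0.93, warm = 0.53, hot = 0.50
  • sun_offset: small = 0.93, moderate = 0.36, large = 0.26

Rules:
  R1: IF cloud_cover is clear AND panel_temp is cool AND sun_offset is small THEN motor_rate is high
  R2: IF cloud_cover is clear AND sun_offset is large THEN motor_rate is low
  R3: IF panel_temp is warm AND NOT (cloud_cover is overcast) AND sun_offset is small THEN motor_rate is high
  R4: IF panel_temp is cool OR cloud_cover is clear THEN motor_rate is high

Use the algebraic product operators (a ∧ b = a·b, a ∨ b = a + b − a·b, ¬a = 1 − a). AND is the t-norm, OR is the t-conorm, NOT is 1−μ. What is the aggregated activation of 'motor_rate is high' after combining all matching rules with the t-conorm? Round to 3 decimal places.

0.974

R1: clear=0.18, cool=0.93, small=0.93; AND[a·b] → w = 0.1557
R2: clear=0.18, large=0.26; AND[a·b] → w = 0.0468
R3: warm=0.53, ¬overcast=1−0.07=0.93, small=0.93; AND[a·b] → w = 0.4584
R4: cool=0.93, clear=0.18; OR[a + b − a·b] → w = 0.9426
Rules with consequent 'high': {R1, R3, R4} → strengths 0.1557, 0.4584, 0.9426
Aggregate via t-conorm [a + b − a·b]: 0.9738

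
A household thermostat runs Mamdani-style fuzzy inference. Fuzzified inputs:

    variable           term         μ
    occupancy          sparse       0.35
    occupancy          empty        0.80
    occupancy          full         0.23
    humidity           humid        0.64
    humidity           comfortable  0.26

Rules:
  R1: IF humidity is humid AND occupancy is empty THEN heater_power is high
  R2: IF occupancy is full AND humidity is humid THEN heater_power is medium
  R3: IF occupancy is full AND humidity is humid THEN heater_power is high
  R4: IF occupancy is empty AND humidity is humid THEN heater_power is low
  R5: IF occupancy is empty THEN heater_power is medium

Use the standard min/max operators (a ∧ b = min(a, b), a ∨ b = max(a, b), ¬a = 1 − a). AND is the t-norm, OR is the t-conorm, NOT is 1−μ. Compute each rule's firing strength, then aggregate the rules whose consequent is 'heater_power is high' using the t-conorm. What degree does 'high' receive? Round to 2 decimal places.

0.64

R1: humid=0.64, empty=0.80; AND[min(a, b)] → w = 0.64
R2: full=0.23, humid=0.64; AND[min(a, b)] → w = 0.23
R3: full=0.23, humid=0.64; AND[min(a, b)] → w = 0.23
R4: empty=0.80, humid=0.64; AND[min(a, b)] → w = 0.64
R5: empty=0.80 → w = 0.80
Rules with consequent 'high': {R1, R3} → strengths 0.64, 0.23
Aggregate via t-conorm [max(a, b)]: 0.64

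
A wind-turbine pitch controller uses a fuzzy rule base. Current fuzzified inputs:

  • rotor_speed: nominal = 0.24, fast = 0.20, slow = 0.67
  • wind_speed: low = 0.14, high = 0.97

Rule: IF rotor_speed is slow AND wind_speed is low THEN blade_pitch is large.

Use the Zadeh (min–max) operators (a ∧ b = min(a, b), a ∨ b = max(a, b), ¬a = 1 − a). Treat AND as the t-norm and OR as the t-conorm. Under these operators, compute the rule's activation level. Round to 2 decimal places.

0.14

firing strength: slow=0.67, low=0.14; AND[min(a, b)] → w = 0.14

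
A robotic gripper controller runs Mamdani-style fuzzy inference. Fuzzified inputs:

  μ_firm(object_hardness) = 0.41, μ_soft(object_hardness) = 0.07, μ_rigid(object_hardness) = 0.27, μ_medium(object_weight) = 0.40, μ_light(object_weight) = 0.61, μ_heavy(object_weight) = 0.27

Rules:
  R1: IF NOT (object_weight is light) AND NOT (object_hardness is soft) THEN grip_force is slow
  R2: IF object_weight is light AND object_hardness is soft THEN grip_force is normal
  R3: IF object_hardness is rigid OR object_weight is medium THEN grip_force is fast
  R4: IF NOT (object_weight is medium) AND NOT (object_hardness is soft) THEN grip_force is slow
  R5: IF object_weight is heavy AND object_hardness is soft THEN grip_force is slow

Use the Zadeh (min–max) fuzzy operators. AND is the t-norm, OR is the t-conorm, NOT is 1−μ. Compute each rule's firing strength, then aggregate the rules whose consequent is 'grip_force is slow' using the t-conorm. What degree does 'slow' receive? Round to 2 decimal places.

0.60

R1: ¬light=1−0.61=0.39, ¬soft=1−0.07=0.93; AND[min(a, b)] → w = 0.39
R2: light=0.61, soft=0.07; AND[min(a, b)] → w = 0.07
R3: rigid=0.27, medium=0.40; OR[max(a, b)] → w = 0.40
R4: ¬medium=1−0.40=0.60, ¬soft=1−0.07=0.93; AND[min(a, b)] → w = 0.60
R5: heavy=0.27, soft=0.07; AND[min(a, b)] → w = 0.07
Rules with consequent 'slow': {R1, R4, R5} → strengths 0.39, 0.60, 0.07
Aggregate via t-conorm [max(a, b)]: 0.60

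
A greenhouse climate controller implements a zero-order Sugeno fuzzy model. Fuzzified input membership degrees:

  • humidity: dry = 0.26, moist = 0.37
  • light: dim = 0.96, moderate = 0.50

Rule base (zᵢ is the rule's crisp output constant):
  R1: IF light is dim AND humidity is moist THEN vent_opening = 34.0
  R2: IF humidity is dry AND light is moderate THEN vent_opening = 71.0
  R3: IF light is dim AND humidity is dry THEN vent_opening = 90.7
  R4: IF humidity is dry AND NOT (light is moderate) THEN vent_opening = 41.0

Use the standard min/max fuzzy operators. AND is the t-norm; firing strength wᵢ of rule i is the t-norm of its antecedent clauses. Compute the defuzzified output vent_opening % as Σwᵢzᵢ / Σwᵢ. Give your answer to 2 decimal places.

56.77

R1 (z=34.0): dim=0.96, moist=0.37; AND[min(a, b)] → w = 0.37
R2 (z=71.0): dry=0.26, moderate=0.50; AND[min(a, b)] → w = 0.26
R3 (z=90.7): dim=0.96, dry=0.26; AND[min(a, b)] → w = 0.26
R4 (z=41.0): dry=0.26, ¬moderate=1−0.50=0.50; AND[min(a, b)] → w = 0.26
Weighted average = (0.37·34.0 + 0.26·71.0 + 0.26·90.7 + 0.26·41.0) / (0.37 + 0.26 + 0.26 + 0.26)
  = 65.2820 / 1.1500 = 56.77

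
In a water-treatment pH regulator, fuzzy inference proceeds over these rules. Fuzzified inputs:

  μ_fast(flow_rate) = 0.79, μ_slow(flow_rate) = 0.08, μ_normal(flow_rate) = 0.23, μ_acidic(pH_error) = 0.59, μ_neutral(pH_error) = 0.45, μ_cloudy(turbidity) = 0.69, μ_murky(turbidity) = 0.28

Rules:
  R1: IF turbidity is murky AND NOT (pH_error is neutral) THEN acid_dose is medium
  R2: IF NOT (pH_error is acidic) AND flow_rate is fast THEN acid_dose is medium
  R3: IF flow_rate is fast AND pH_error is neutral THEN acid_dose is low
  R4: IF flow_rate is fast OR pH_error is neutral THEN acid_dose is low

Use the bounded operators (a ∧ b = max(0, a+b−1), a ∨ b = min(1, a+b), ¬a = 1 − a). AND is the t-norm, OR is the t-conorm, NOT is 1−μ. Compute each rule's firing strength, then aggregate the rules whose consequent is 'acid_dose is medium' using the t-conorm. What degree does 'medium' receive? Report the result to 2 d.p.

0.20

R1: murky=0.28, ¬neutral=1−0.45=0.55; AND[max(0, a+b−1)] → w = 0.00
R2: ¬acidic=1−0.59=0.41, fast=0.79; AND[max(0, a+b−1)] → w = 0.20
R3: fast=0.79, neutral=0.45; AND[max(0, a+b−1)] → w = 0.24
R4: fast=0.79, neutral=0.45; OR[min(1, a+b)] → w = 1.00
Rules with consequent 'medium': {R1, R2} → strengths 0.00, 0.20
Aggregate via t-conorm [min(1, a+b)]: 0.20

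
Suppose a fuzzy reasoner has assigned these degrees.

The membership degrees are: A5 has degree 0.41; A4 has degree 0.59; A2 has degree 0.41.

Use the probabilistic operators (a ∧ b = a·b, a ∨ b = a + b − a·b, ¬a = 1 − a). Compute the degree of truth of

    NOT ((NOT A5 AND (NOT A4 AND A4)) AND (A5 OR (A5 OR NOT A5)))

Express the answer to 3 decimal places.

0.878

NOT A5 = 1 − 0.4100 = 0.5900
NOT A4 = 1 − 0.5900 = 0.4100
NOT A4 AND A4 = a·b on (0.4100, 0.5900) = 0.2419
NOT A5 AND (NOT A4 AND A4) = a·b on (0.5900, 0.2419) = 0.1427
NOT A5 = 1 − 0.4100 = 0.5900
A5 OR NOT A5 = a + b − a·b on (0.4100, 0.5900) = 0.7581
A5 OR (A5 OR NOT A5) = a + b − a·b on (0.4100, 0.7581) = 0.8573
(NOT A5 AND (NOT A4 AND A4)) AND (A5 OR (A5 OR NOT A5)) = a·b on (0.1427, 0.8573) = 0.1224
NOT ((NOT A5 AND (NOT A4 AND A4)) AND (A5 OR (A5 OR NOT A5))) = 1 − 0.1224 = 0.8776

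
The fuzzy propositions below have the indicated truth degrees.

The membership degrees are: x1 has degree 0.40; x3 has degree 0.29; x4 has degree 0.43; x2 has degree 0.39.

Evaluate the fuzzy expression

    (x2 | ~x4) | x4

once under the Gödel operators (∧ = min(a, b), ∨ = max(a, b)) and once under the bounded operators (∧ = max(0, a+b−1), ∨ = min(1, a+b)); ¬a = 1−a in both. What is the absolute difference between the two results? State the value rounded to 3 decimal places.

0.430

Under Gödel:
  ~x4 = 1 − 0.43 = 0.57
  x2 | ~x4 = max(a, b) on (0.39, 0.57) = 0.57
  (x2 | ~x4) | x4 = max(a, b) on (0.57, 0.43) = 0.57
  → value = 0.5700
Under bounded:
  ~x4 = 1 − 0.43 = 0.57
  x2 | ~x4 = min(1, a+b) on (0.39, 0.57) = 0.96
  (x2 | ~x4) | x4 = min(1, a+b) on (0.96, 0.43) = 1.00
  → value = 1.0000
|0.5700 − 1.0000| = 0.430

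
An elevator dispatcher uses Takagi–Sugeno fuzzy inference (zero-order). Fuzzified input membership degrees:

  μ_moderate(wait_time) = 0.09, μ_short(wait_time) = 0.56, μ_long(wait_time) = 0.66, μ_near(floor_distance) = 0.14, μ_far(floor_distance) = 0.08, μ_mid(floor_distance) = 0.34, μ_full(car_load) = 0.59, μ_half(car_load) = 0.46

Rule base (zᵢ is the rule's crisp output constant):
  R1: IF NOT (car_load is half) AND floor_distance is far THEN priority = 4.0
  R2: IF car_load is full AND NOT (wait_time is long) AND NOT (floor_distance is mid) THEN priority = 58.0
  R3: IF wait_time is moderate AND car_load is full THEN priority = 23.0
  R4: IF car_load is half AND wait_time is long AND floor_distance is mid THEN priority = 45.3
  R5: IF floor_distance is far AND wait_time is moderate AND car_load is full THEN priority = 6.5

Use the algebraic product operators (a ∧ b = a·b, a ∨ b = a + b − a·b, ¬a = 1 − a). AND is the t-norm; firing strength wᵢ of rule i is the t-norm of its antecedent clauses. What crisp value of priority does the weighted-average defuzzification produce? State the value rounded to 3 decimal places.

40.982

R1 (z=4.0): ¬half=1−0.46=0.54, far=0.08; AND[a·b] → w = 0.0432
R2 (z=58.0): full=0.59, ¬long=1−0.66=0.34, ¬mid=1−0.34=0.66; AND[a·b] → w = 0.1324
R3 (z=23.0): moderate=0.09, full=0.59; AND[a·b] → w = 0.0531
R4 (z=45.3): half=0.46, long=0.66, mid=0.34; AND[a·b] → w = 0.1032
R5 (z=6.5): far=0.08, moderate=0.09, full=0.59; AND[a·b] → w = 0.0042
Weighted average = (0.0432·4.0 + 0.1324·58.0 + 0.0531·23.0 + 0.1032·45.3 + 0.0042·6.5) / (0.0432 + 0.1324 + 0.0531 + 0.1032 + 0.0042)
  = 13.7767 / 0.3362 = 40.982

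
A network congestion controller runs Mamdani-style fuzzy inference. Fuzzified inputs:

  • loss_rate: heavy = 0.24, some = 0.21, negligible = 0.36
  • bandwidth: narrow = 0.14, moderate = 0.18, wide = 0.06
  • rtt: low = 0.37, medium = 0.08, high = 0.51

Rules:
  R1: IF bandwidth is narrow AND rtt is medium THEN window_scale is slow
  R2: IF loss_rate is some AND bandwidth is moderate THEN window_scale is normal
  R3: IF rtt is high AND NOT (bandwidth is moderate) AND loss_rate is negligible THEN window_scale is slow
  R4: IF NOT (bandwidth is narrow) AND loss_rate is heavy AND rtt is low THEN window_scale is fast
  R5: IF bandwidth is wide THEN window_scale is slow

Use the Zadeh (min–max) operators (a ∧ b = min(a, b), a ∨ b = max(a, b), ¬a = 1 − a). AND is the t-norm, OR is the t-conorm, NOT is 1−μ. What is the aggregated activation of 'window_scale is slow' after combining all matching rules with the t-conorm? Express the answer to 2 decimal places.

0.36

R1: narrow=0.14, medium=0.08; AND[min(a, b)] → w = 0.08
R2: some=0.21, moderate=0.18; AND[min(a, b)] → w = 0.18
R3: high=0.51, ¬moderate=1−0.18=0.82, negligible=0.36; AND[min(a, b)] → w = 0.36
R4: ¬narrow=1−0.14=0.86, heavy=0.24, low=0.37; AND[min(a, b)] → w = 0.24
R5: wide=0.06 → w = 0.06
Rules with consequent 'slow': {R1, R3, R5} → strengths 0.08, 0.36, 0.06
Aggregate via t-conorm [max(a, b)]: 0.36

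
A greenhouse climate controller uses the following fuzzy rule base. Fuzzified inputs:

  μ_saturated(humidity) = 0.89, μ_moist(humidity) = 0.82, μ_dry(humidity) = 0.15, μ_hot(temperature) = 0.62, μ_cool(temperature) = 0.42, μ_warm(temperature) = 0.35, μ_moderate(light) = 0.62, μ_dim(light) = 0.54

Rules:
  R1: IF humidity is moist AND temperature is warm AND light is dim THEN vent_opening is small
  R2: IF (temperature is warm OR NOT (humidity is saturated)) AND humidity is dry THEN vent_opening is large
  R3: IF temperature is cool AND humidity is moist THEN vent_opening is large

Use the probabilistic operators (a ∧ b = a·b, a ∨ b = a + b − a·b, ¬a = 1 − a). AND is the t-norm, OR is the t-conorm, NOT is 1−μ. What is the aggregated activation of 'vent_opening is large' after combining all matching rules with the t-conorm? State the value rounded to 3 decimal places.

0.386

R1: moist=0.82, warm=0.35, dim=0.54; AND[a·b] → w = 0.1550
R2: (warm=0.35 OR ¬saturated=1−0.89=0.11) = 0.4215; AND[a·b] with dry=0.15 → w = 0.0632
R3: cool=0.42, moist=0.82; AND[a·b] → w = 0.3444
Rules with consequent 'large': {R2, R3} → strengths 0.0632, 0.3444
Aggregate via t-conorm [a + b − a·b]: 0.3859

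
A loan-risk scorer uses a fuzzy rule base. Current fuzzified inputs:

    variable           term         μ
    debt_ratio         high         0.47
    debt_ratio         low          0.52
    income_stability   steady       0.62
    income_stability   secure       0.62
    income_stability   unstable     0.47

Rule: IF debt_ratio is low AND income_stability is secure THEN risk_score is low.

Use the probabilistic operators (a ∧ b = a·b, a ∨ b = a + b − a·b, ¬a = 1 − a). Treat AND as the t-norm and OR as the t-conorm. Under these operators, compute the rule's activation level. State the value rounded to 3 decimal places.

0.322

firing strength: low=0.52, secure=0.62; AND[a·b] → w = 0.3224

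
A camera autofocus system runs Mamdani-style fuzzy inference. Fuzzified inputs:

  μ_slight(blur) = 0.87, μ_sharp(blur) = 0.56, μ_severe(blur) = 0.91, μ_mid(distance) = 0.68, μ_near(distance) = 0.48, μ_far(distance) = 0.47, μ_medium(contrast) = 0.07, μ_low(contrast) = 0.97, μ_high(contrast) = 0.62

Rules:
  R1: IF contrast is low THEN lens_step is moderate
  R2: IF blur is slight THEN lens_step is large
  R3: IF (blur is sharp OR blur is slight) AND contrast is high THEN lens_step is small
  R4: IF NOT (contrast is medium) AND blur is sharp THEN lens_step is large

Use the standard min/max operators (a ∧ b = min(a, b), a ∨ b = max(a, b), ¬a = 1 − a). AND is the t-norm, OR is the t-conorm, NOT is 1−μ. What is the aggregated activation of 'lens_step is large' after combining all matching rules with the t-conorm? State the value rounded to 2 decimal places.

R1: low=0.97 → w = 0.97
R2: slight=0.87 → w = 0.87
R3: (sharp=0.56 OR slight=0.87) = 0.87; AND[min(a, b)] with high=0.62 → w = 0.62
R4: ¬medium=1−0.07=0.93, sharp=0.56; AND[min(a, b)] → w = 0.56
Rules with consequent 'large': {R2, R4} → strengths 0.87, 0.56
Aggregate via t-conorm [max(a, b)]: 0.87

0.87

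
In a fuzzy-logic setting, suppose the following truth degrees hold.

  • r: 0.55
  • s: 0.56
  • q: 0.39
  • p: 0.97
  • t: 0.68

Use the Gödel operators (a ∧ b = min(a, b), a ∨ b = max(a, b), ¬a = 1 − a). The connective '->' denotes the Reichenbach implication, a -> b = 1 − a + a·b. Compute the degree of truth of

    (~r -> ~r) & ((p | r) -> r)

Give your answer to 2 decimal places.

~r = 1 − 0.55 = 0.45
~r = 1 − 0.55 = 0.45
~r -> ~r  [Reichenbach: 1 − a + a·b] with a=0.45, b=0.45 → 0.75
p | r = max(a, b) on (0.97, 0.55) = 0.97
(p | r) -> r  [Reichenbach: 1 − a + a·b] with a=0.97, b=0.55 → 0.56
(~r -> ~r) & ((p | r) -> r) = min(a, b) on (0.75, 0.56) = 0.56

0.56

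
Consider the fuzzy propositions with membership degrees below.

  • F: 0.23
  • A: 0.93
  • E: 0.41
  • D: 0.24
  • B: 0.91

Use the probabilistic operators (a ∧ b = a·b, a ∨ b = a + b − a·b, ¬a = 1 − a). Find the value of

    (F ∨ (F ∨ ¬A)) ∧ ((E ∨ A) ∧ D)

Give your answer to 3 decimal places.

0.103

¬A = 1 − 0.9300 = 0.0700
F ∨ ¬A = a + b − a·b on (0.2300, 0.0700) = 0.2839
F ∨ (F ∨ ¬A) = a + b − a·b on (0.2300, 0.2839) = 0.4486
E ∨ A = a + b − a·b on (0.4100, 0.9300) = 0.9587
(E ∨ A) ∧ D = a·b on (0.9587, 0.2400) = 0.2301
(F ∨ (F ∨ ¬A)) ∧ ((E ∨ A) ∧ D) = a·b on (0.4486, 0.2301) = 0.1032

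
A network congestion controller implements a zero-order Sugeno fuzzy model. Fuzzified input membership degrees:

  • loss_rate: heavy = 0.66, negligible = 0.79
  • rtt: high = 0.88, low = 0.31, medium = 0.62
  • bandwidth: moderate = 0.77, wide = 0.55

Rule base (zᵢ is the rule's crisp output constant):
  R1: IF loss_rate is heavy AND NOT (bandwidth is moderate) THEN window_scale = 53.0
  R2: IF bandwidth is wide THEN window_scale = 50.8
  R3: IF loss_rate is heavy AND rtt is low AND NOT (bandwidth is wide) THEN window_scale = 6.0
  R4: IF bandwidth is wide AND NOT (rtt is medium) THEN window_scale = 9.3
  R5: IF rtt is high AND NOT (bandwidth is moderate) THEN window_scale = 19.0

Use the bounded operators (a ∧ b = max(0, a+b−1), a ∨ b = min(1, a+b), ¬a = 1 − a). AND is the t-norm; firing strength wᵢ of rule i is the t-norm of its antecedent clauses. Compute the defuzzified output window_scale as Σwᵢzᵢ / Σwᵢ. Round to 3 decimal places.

R1 (z=53.0): heavy=0.66, ¬moderate=1−0.77=0.23; AND[max(0, a+b−1)] → w = 0.00
R2 (z=50.8): wide=0.55 → w = 0.55
R3 (z=6.0): heavy=0.66, low=0.31, ¬wide=1−0.55=0.45; AND[max(0, a+b−1)] → w = 0.00
R4 (z=9.3): wide=0.55, ¬medium=1−0.62=0.38; AND[max(0, a+b−1)] → w = 0.00
R5 (z=19.0): high=0.88, ¬moderate=1−0.77=0.23; AND[max(0, a+b−1)] → w = 0.11
Weighted average = (0.00·53.0 + 0.55·50.8 + 0.00·6.0 + 0.00·9.3 + 0.11·19.0) / (0.00 + 0.55 + 0.00 + 0.00 + 0.11)
  = 30.0300 / 0.6600 = 45.500

45.500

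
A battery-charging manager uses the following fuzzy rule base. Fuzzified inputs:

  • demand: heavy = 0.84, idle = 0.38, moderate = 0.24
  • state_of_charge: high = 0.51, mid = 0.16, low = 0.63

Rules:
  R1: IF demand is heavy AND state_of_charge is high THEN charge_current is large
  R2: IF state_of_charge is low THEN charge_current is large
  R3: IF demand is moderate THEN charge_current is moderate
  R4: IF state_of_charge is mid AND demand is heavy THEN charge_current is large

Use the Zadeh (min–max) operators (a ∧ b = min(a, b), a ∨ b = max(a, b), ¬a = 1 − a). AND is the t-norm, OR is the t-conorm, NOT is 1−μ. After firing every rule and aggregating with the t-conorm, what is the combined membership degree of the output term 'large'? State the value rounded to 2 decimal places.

R1: heavy=0.84, high=0.51; AND[min(a, b)] → w = 0.51
R2: low=0.63 → w = 0.63
R3: moderate=0.24 → w = 0.24
R4: mid=0.16, heavy=0.84; AND[min(a, b)] → w = 0.16
Rules with consequent 'large': {R1, R2, R4} → strengths 0.51, 0.63, 0.16
Aggregate via t-conorm [max(a, b)]: 0.63

0.63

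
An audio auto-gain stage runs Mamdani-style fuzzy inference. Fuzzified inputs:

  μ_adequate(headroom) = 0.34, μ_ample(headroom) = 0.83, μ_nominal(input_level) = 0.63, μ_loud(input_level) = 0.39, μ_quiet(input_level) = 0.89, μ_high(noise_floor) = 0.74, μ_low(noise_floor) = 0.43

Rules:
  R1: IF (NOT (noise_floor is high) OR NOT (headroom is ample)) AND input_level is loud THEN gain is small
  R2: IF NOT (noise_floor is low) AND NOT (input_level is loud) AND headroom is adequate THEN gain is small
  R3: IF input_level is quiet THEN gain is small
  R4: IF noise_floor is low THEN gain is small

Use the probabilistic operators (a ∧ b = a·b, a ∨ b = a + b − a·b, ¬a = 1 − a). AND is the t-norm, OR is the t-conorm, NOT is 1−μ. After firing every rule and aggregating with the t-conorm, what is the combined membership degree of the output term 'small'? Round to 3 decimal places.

R1: (¬high=1−0.74=0.26 OR ¬ample=1−0.83=0.17) = 0.3858; AND[a·b] with loud=0.39 → w = 0.1505
R2: ¬low=1−0.43=0.57, ¬loud=1−0.39=0.61, adequate=0.34; AND[a·b] → w = 0.1182
R3: quiet=0.89 → w = 0.8900
R4: low=0.43 → w = 0.4300
Rules with consequent 'small': {R1, R2, R3, R4} → strengths 0.1505, 0.1182, 0.8900, 0.4300
Aggregate via t-conorm [a + b − a·b]: 0.9530

0.953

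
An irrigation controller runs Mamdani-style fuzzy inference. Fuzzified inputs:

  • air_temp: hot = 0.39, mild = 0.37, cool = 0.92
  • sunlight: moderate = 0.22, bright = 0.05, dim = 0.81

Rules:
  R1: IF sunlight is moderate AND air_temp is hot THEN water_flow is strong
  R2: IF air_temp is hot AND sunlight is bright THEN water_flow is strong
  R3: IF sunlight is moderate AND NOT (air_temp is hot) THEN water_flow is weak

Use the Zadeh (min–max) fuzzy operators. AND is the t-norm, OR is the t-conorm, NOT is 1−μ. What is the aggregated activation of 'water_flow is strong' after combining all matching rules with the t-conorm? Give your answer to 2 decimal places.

0.22

R1: moderate=0.22, hot=0.39; AND[min(a, b)] → w = 0.22
R2: hot=0.39, bright=0.05; AND[min(a, b)] → w = 0.05
R3: moderate=0.22, ¬hot=1−0.39=0.61; AND[min(a, b)] → w = 0.22
Rules with consequent 'strong': {R1, R2} → strengths 0.22, 0.05
Aggregate via t-conorm [max(a, b)]: 0.22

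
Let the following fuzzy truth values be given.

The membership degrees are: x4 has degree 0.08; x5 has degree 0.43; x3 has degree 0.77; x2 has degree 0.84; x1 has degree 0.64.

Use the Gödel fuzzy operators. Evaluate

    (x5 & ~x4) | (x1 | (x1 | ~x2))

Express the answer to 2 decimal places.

0.64

~x4 = 1 − 0.08 = 0.92
x5 & ~x4 = min(a, b) on (0.43, 0.92) = 0.43
~x2 = 1 − 0.84 = 0.16
x1 | ~x2 = max(a, b) on (0.64, 0.16) = 0.64
x1 | (x1 | ~x2) = max(a, b) on (0.64, 0.64) = 0.64
(x5 & ~x4) | (x1 | (x1 | ~x2)) = max(a, b) on (0.43, 0.64) = 0.64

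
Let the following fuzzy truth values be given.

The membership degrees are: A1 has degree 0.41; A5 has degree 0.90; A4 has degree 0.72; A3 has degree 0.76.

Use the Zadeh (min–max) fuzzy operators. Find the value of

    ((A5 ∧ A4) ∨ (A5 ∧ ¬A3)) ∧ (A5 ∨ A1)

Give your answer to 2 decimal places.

A5 ∧ A4 = min(a, b) on (0.90, 0.72) = 0.72
¬A3 = 1 − 0.76 = 0.24
A5 ∧ ¬A3 = min(a, b) on (0.90, 0.24) = 0.24
(A5 ∧ A4) ∨ (A5 ∧ ¬A3) = max(a, b) on (0.72, 0.24) = 0.72
A5 ∨ A1 = max(a, b) on (0.90, 0.41) = 0.90
((A5 ∧ A4) ∨ (A5 ∧ ¬A3)) ∧ (A5 ∨ A1) = min(a, b) on (0.72, 0.90) = 0.72

0.72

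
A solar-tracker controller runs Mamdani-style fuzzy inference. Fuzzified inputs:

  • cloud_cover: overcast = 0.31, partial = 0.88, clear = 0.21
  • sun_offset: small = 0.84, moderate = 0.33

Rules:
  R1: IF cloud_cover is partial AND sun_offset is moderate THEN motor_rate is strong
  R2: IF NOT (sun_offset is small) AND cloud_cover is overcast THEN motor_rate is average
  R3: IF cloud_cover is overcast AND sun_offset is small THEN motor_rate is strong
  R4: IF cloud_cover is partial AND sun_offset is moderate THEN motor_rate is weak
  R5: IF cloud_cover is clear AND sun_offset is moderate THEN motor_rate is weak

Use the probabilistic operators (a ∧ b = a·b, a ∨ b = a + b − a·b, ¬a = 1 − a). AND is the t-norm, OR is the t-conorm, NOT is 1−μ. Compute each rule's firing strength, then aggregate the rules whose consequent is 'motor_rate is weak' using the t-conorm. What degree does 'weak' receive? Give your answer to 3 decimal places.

0.340

R1: partial=0.88, moderate=0.33; AND[a·b] → w = 0.2904
R2: ¬small=1−0.84=0.16, overcast=0.31; AND[a·b] → w = 0.0496
R3: overcast=0.31, small=0.84; AND[a·b] → w = 0.2604
R4: partial=0.88, moderate=0.33; AND[a·b] → w = 0.2904
R5: clear=0.21, moderate=0.33; AND[a·b] → w = 0.0693
Rules with consequent 'weak': {R4, R5} → strengths 0.2904, 0.0693
Aggregate via t-conorm [a + b − a·b]: 0.3396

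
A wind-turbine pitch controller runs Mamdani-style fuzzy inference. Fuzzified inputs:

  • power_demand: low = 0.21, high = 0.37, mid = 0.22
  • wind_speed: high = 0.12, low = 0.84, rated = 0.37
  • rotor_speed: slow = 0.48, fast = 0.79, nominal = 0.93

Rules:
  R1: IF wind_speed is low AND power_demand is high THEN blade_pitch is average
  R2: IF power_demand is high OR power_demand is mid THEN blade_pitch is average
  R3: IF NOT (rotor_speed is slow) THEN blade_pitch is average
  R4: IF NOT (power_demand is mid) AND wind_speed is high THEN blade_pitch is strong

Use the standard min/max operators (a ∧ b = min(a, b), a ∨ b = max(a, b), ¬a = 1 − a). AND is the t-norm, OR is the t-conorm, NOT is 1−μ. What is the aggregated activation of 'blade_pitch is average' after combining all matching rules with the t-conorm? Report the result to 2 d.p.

R1: low=0.84, high=0.37; AND[min(a, b)] → w = 0.37
R2: high=0.37, mid=0.22; OR[max(a, b)] → w = 0.37
R3: ¬slow=1−0.48=0.52 → w = 0.52
R4: ¬mid=1−0.22=0.78, high=0.12; AND[min(a, b)] → w = 0.12
Rules with consequent 'average': {R1, R2, R3} → strengths 0.37, 0.37, 0.52
Aggregate via t-conorm [max(a, b)]: 0.52

0.52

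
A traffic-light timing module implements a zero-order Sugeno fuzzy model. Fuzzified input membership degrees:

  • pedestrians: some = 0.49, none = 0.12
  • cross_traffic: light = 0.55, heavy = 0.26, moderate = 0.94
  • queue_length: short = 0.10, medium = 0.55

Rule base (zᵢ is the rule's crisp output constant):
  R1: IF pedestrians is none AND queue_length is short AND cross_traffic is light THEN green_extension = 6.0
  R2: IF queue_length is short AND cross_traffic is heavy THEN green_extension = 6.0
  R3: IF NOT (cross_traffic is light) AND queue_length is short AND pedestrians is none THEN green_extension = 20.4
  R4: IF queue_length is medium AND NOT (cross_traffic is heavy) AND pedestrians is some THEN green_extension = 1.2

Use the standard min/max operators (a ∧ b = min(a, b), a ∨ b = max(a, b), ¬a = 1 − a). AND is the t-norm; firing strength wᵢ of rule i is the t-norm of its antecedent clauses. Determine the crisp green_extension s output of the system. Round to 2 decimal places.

R1 (z=6.0): none=0.12, short=0.10, light=0.55; AND[min(a, b)] → w = 0.10
R2 (z=6.0): short=0.10, heavy=0.26; AND[min(a, b)] → w = 0.10
R3 (z=20.4): ¬light=1−0.55=0.45, short=0.10, none=0.12; AND[min(a, b)] → w = 0.10
R4 (z=1.2): medium=0.55, ¬heavy=1−0.26=0.74, some=0.49; AND[min(a, b)] → w = 0.49
Weighted average = (0.10·6.0 + 0.10·6.0 + 0.10·20.4 + 0.49·1.2) / (0.10 + 0.10 + 0.10 + 0.49)
  = 3.8280 / 0.7900 = 4.85

4.85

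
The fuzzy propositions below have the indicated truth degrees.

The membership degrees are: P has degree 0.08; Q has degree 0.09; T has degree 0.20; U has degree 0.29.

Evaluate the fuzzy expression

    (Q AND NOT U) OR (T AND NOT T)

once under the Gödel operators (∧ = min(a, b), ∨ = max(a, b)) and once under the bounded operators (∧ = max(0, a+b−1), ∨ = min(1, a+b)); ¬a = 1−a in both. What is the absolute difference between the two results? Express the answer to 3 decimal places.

Under Gödel:
  NOT U = 1 − 0.29 = 0.71
  Q AND NOT U = min(a, b) on (0.09, 0.71) = 0.09
  NOT T = 1 − 0.20 = 0.80
  T AND NOT T = min(a, b) on (0.20, 0.80) = 0.20
  (Q AND NOT U) OR (T AND NOT T) = max(a, b) on (0.09, 0.20) = 0.20
  → value = 0.2000
Under bounded:
  NOT U = 1 − 0.29 = 0.71
  Q AND NOT U = max(0, a+b−1) on (0.09, 0.71) = 0.00
  NOT T = 1 − 0.20 = 0.80
  T AND NOT T = max(0, a+b−1) on (0.20, 0.80) = 0.00
  (Q AND NOT U) OR (T AND NOT T) = min(1, a+b) on (0.00, 0.00) = 0.00
  → value = 0.0000
|0.2000 − 0.0000| = 0.200

0.200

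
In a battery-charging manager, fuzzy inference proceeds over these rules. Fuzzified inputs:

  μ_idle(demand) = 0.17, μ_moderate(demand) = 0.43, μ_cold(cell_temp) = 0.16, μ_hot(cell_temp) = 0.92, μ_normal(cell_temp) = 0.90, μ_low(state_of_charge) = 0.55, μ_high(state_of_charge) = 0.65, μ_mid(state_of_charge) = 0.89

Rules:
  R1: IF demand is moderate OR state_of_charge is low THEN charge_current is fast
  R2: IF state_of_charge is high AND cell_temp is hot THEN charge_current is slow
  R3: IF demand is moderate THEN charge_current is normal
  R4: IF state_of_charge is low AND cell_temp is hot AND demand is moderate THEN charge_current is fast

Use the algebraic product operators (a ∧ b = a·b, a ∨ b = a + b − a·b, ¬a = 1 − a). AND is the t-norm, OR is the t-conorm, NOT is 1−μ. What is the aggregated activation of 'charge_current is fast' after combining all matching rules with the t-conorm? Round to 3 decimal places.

R1: moderate=0.43, low=0.55; OR[a + b − a·b] → w = 0.7435
R2: high=0.65, hot=0.92; AND[a·b] → w = 0.5980
R3: moderate=0.43 → w = 0.4300
R4: low=0.55, hot=0.92, moderate=0.43; AND[a·b] → w = 0.2176
Rules with consequent 'fast': {R1, R4} → strengths 0.7435, 0.2176
Aggregate via t-conorm [a + b − a·b]: 0.7993

0.799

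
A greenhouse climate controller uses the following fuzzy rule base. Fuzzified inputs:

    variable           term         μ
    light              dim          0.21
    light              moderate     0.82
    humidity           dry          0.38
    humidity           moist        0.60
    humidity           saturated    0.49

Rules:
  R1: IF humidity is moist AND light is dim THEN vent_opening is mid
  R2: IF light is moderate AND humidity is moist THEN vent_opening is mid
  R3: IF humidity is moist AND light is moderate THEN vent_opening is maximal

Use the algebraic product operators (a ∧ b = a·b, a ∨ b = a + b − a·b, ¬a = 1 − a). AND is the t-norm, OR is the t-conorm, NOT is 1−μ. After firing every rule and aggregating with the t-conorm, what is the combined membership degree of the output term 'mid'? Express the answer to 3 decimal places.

0.556

R1: moist=0.60, dim=0.21; AND[a·b] → w = 0.1260
R2: moderate=0.82, moist=0.60; AND[a·b] → w = 0.4920
R3: moist=0.60, moderate=0.82; AND[a·b] → w = 0.4920
Rules with consequent 'mid': {R1, R2} → strengths 0.1260, 0.4920
Aggregate via t-conorm [a + b − a·b]: 0.5560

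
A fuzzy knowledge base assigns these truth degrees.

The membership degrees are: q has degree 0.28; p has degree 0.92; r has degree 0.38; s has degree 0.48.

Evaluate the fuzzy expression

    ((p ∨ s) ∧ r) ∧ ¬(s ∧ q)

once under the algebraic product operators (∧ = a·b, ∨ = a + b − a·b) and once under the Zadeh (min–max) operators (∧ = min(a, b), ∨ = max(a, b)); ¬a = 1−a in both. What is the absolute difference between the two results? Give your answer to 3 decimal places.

0.065

Under algebraic product:
  p ∨ s = a + b − a·b on (0.9200, 0.4800) = 0.9584
  (p ∨ s) ∧ r = a·b on (0.9584, 0.3800) = 0.3642
  s ∧ q = a·b on (0.4800, 0.2800) = 0.1344
  ¬(s ∧ q) = 1 − 0.1344 = 0.8656
  ((p ∨ s) ∧ r) ∧ ¬(s ∧ q) = a·b on (0.3642, 0.8656) = 0.3152
  → value = 0.3152
Under Zadeh (min–max):
  p ∨ s = max(a, b) on (0.92, 0.48) = 0.92
  (p ∨ s) ∧ r = min(a, b) on (0.92, 0.38) = 0.38
  s ∧ q = min(a, b) on (0.48, 0.28) = 0.28
  ¬(s ∧ q) = 1 − 0.28 = 0.72
  ((p ∨ s) ∧ r) ∧ ¬(s ∧ q) = min(a, b) on (0.38, 0.72) = 0.38
  → value = 0.3800
|0.3152 − 0.3800| = 0.065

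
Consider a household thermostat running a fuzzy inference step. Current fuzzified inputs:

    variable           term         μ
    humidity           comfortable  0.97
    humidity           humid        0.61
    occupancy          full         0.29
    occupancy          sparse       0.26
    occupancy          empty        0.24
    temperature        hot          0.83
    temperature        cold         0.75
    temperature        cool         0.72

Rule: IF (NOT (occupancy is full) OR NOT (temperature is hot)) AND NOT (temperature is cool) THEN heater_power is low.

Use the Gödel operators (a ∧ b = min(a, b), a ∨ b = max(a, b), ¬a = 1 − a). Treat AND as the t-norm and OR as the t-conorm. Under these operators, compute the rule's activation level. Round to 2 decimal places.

0.28

firing strength: (¬full=1−0.29=0.71 OR ¬hot=1−0.83=0.17) = 0.71; AND[min(a, b)] with ¬cool=1−0.72=0.28 → w = 0.28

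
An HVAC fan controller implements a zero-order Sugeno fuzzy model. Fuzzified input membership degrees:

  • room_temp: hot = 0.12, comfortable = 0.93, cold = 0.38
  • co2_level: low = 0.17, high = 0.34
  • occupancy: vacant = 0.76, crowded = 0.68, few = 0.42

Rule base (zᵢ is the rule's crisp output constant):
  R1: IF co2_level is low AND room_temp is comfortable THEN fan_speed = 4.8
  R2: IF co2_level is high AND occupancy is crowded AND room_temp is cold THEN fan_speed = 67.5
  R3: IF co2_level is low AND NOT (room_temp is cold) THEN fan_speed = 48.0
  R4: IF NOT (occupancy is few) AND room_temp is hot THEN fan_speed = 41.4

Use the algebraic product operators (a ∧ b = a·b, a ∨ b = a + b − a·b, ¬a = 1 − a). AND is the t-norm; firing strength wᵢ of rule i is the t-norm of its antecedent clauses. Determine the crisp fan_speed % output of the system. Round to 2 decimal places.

34.75

R1 (z=4.8): low=0.17, comfortable=0.93; AND[a·b] → w = 0.1581
R2 (z=67.5): high=0.34, crowded=0.68, cold=0.38; AND[a·b] → w = 0.0879
R3 (z=48.0): low=0.17, ¬cold=1−0.38=0.62; AND[a·b] → w = 0.1054
R4 (z=41.4): ¬few=1−0.42=0.58, hot=0.12; AND[a·b] → w = 0.0696
Weighted average = (0.1581·4.8 + 0.0879·67.5 + 0.1054·48.0 + 0.0696·41.4) / (0.1581 + 0.0879 + 0.1054 + 0.0696)
  = 14.6298 / 0.4210 = 34.75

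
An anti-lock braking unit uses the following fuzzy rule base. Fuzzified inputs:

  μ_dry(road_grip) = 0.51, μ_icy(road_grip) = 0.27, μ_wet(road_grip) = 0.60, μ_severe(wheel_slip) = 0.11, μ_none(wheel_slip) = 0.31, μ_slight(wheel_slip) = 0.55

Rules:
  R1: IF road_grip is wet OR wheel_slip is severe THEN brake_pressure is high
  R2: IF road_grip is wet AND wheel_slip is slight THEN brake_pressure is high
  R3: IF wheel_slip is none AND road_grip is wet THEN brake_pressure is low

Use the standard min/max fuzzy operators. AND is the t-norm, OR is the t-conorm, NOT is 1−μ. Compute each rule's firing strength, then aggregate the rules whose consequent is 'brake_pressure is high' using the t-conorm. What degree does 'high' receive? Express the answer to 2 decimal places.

0.60

R1: wet=0.60, severe=0.11; OR[max(a, b)] → w = 0.60
R2: wet=0.60, slight=0.55; AND[min(a, b)] → w = 0.55
R3: none=0.31, wet=0.60; AND[min(a, b)] → w = 0.31
Rules with consequent 'high': {R1, R2} → strengths 0.60, 0.55
Aggregate via t-conorm [max(a, b)]: 0.60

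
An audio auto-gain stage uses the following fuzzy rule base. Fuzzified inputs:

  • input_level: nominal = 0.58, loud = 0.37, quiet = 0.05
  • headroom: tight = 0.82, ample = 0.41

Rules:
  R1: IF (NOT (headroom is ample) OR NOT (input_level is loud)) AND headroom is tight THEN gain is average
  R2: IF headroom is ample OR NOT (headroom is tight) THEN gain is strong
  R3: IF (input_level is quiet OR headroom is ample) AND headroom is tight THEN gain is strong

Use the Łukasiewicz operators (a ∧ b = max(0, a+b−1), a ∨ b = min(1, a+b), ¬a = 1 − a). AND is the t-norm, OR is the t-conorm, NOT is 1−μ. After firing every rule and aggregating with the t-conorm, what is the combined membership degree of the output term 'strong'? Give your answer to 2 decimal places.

R1: (¬ample=1−0.41=0.59 OR ¬loud=1−0.37=0.63) = 1.00; AND[max(0, a+b−1)] with tight=0.82 → w = 0.82
R2: ample=0.41, ¬tight=1−0.82=0.18; OR[min(1, a+b)] → w = 0.59
R3: (quiet=0.05 OR ample=0.41) = 0.46; AND[max(0, a+b−1)] with tight=0.82 → w = 0.28
Rules with consequent 'strong': {R2, R3} → strengths 0.59, 0.28
Aggregate via t-conorm [min(1, a+b)]: 0.87

0.87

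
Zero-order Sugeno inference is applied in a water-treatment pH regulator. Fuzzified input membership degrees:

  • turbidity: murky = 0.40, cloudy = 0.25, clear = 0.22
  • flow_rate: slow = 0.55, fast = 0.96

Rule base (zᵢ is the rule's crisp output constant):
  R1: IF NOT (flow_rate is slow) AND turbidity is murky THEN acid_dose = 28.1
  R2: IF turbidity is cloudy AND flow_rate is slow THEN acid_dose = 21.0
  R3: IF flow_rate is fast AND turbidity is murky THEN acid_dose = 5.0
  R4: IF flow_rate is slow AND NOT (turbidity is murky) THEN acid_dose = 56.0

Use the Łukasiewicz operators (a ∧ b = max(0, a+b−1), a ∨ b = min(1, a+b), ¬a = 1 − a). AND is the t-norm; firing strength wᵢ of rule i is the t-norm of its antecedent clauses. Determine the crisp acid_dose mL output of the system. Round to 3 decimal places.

R1 (z=28.1): ¬slow=1−0.55=0.45, murky=0.40; AND[max(0, a+b−1)] → w = 0.00
R2 (z=21.0): cloudy=0.25, slow=0.55; AND[max(0, a+b−1)] → w = 0.00
R3 (z=5.0): fast=0.96, murky=0.40; AND[max(0, a+b−1)] → w = 0.36
R4 (z=56.0): slow=0.55, ¬murky=1−0.40=0.60; AND[max(0, a+b−1)] → w = 0.15
Weighted average = (0.00·28.1 + 0.00·21.0 + 0.36·5.0 + 0.15·56.0) / (0.00 + 0.00 + 0.36 + 0.15)
  = 10.2000 / 0.5100 = 20.000

20.000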